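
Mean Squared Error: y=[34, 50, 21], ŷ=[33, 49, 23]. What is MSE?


Squared errors: (34-33)²=1, (50-49)²=1, (21-23)²=4
Sum = 6
MSE = 6/3 = 2

2


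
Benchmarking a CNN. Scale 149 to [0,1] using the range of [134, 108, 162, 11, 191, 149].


min=11, max=191
(149-11)/(191-11) = 138/180 = 0.7667

0.7667


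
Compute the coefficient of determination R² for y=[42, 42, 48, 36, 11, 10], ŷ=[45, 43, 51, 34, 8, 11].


ȳ = 31.5
SS_res = Σ(y-ŷ)² = 33
SS_tot = Σ(y-ȳ)² = 1395.5
R² = 1 - SS_res/SS_tot = 1 - 0.0236 = 0.9764

0.9764


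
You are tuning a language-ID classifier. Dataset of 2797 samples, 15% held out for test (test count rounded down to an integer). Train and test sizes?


Test = ⌊2797·15/100⌋ = 419
Train = 2797 - 419 = 2378

Train: 2378, Test: 419


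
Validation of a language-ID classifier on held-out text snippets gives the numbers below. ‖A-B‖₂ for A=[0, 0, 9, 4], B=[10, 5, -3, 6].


d = √((0-10)² + (0-5)² + (9+ 3)² + (4-6)²)
  = √(100 + 25 + 144 + 4)
  = √273 = 16.5227

16.5227


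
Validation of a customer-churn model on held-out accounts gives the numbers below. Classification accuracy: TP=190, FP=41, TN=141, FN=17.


Accuracy = (TP+TN)/(TP+TN+FP+FN)
= (190+141)/(389)
= 331/389 = 85.09%

85.09%


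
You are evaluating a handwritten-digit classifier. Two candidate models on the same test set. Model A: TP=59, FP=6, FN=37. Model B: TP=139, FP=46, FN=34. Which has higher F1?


Model A: P=59/65=0.9077, R=59/96=0.6146, F1=2PR/(P+R)=2TP/(2TP+FP+FN)=118/161=0.7329
Model B: P=139/185=0.7514, R=139/173=0.8035, F1=2PR/(P+R)=2TP/(2TP+FP+FN)=278/358=0.7765
0.7329 < 0.7765 → Model B

Model B


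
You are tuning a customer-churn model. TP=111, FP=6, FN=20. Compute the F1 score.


Precision = 111/117 = 0.9487
Recall = 111/131 = 0.8473
F1 = 2·P·R/(P+R) = 2·TP/(2·TP+FP+FN) = 222/(222+6+20) = 222/248 = 0.8952

0.8952


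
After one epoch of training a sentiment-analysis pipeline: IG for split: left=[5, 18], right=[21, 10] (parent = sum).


Parent = [26, 28], H_parent = 0.999
H_left = 0.7554 (n=23), H_right = 0.9072 (n=31)
H_children = (23/54)·0.7554 + (31/54)·0.9072 = 0.8425
IG = 0.999 - 0.8425 = 0.1565

0.1565


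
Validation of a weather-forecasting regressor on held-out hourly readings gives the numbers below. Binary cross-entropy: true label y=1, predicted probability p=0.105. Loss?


BCE = -[y·ln(p) + (1-y)·ln(1-p)]
= -1·ln(0.105) - 0
= -ln(0.105) = 2.2538

2.2538


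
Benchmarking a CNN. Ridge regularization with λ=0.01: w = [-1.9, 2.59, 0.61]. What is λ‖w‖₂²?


‖w‖₂² = (-1.9)² + (2.59)² + (0.61)²
     = 3.61 + 6.7081 + 0.3721
     = 10.6902
λ·‖w‖₂² = 0.01·10.6902 = 0.106902

0.106902


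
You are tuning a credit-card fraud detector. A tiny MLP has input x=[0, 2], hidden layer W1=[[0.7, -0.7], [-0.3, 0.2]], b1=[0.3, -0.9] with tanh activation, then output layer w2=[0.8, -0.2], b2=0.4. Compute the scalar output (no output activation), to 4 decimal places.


z1[0] = (0.7)·(0) + (-0.7)·(2) + 0.3 = -1.1
z1[1] = (-0.3)·(0) + (0.2)·(2) - 0.9 = -0.5
h = tanh(z1) = [-0.8005, -0.4621]
output = (0.8)·(-0.8005) + (-0.2)·(-0.4621) + 0.4 = -0.148

-0.148


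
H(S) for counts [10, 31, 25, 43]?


Probabilities: [10/109, 31/109, 25/109, 43/109] ≈ [0.0917, 0.2844, 0.2294, 0.3945]
H = -((10/109)·log₂(10/109) + (31/109)·log₂(31/109) + (25/109)·log₂(25/109) + (43/109)·log₂(43/109))
  = 1.8487 bits

1.8487 bits


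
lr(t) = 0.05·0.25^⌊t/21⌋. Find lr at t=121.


n_drops = ⌊121/21⌋ = 5
lr = 0.05·0.25^5 = 0.05·0.0009765625 = 0.000048828125

0.000048828125


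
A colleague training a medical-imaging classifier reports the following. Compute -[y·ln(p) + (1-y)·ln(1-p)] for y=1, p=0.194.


BCE = -[y·ln(p) + (1-y)·ln(1-p)]
= -1·ln(0.194) - 0
= -ln(0.194) = 1.6399

1.6399


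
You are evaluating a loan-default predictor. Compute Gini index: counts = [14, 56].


Probabilities: [14/70, 56/70] ≈ [0.2, 0.8]
Σpᵢ² = (196 + 3136)/70² = 3332/4900
Gini = 1 - Σpᵢ² = 1 - 3332/4900 = 0.32

0.32


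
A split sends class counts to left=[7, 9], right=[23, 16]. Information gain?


Parent = [30, 25], H_parent = 0.994
H_left = 0.9887 (n=16), H_right = 0.9766 (n=39)
H_children = (16/55)·0.9887 + (39/55)·0.9766 = 0.9801
IG = 0.994 - 0.9801 = 0.0139

0.0139


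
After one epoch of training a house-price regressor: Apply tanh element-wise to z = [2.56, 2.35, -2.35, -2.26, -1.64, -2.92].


tanh(2.56) = 0.9881
tanh(2.35) = 0.982
tanh(-2.35) = -0.982
tanh(-2.26) = -0.9785
tanh(-1.64) = -0.9275
tanh(-2.92) = -0.9942
result = [0.9881, 0.982, -0.982, -0.9785, -0.9275, -0.9942]

[0.9881, 0.982, -0.982, -0.9785, -0.9275, -0.9942]


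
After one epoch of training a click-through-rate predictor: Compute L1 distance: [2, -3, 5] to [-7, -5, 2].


d = |2+ 7| + |-3+ 5| + |5-2|
  = 9 + 2 + 3
  = 14

14


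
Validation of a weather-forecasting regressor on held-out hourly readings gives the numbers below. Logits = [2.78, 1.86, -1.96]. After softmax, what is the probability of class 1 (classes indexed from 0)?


Exponentials: e^2.78=16.119, e^1.86=6.4237, e^-1.96=0.1409
Sum = 22.6836
Softmax = [0.7106, 0.2832, 0.0062]
p[1] = 6.4237/22.6836 = 0.2832

0.2832


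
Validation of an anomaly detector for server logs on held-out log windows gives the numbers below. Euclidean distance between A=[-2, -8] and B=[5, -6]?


d = √((-2-5)² + (-8+ 6)²)
  = √(49 + 4)
  = √53 = 7.2801

7.2801


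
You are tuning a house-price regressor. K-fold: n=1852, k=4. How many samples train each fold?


Fold size = 1852/4 = 463
Training per fold = 1852 - 463 = 1389

1389


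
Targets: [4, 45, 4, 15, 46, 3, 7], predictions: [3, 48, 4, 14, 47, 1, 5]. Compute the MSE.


Squared errors: (4-3)²=1, (45-48)²=9, (4-4)²=0, (15-14)²=1, (46-47)²=1, (3-1)²=4, (7-5)²=4
Sum = 20
MSE = 20/7 = 20/7

20/7


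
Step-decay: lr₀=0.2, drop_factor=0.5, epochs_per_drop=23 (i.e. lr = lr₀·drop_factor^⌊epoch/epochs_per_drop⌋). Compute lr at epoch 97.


n_drops = ⌊97/23⌋ = 4
lr = 0.2·0.5^4 = 0.2·0.0625 = 0.0125

0.0125


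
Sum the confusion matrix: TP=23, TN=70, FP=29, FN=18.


Total = TP + TN + FP + FN
= 23 + 70 + 29 + 18
= 140
(Predicted positive: 52, predicted negative: 88)

140


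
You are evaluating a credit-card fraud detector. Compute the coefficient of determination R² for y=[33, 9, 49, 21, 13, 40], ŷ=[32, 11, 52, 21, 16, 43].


ȳ = 27.5
SS_res = Σ(y-ŷ)² = 32
SS_tot = Σ(y-ȳ)² = 1243.5
R² = 1 - SS_res/SS_tot = 1 - 0.0257 = 0.9743

0.9743


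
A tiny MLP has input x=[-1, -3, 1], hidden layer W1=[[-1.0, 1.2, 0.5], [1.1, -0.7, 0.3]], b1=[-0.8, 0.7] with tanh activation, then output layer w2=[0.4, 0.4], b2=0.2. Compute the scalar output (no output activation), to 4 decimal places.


z1[0] = (-1.0)·(-1) + (1.2)·(-3) + (0.5)·(1) - 0.8 = -2.9
z1[1] = (1.1)·(-1) + (-0.7)·(-3) + (0.3)·(1) + 0.7 = 2.0
h = tanh(z1) = [-0.994, 0.964]
output = (0.4)·(-0.994) + (0.4)·(0.964) + 0.2 = 0.188

0.188


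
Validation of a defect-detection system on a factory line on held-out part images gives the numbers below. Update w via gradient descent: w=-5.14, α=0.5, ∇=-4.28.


w_new = w - α·∇
= -5.14 - 0.5·-4.28
= -5.14 + 2.14
= -3

-3


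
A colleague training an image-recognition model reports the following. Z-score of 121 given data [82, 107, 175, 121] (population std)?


μ = 121.25, σ = 34.0322
z = (121 - 121.25)/34.0322 = -0.0073

-0.0073


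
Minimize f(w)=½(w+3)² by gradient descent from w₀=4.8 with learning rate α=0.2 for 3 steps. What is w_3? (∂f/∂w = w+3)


step 1: grad = 4.8+3 = 7.8; w = 4.8 - 0.2·(7.8) = 3.24
step 2: grad = 3.24+3 = 6.24; w = 3.24 - 0.2·(6.24) = 1.992
step 3: grad = 1.992+3 = 4.992; w = 1.992 - 0.2·(4.992) = 0.9936

0.9936


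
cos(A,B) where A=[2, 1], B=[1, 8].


A·B = 2·1 + 1·8 = 10
‖A‖ = √5 = 2.2361, ‖B‖ = √65 = 8.0623
cos = 10/(√5·√65) = 10/√325 = 0.5547

0.5547


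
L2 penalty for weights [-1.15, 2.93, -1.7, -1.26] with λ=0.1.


‖w‖₂² = (-1.15)² + (2.93)² + (-1.7)² + (-1.26)²
     = 1.3225 + 8.5849 + 2.89 + 1.5876
     = 14.385
λ·‖w‖₂² = 0.1·14.385 = 1.4385

1.4385


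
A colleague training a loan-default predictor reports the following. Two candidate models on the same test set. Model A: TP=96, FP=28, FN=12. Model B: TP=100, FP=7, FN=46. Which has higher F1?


Model A: P=96/124=0.7742, R=96/108=0.8889, F1=2PR/(P+R)=2TP/(2TP+FP+FN)=192/232=0.8276
Model B: P=100/107=0.9346, R=100/146=0.6849, F1=2PR/(P+R)=2TP/(2TP+FP+FN)=200/253=0.7905
0.8276 > 0.7905 → Model A

Model A


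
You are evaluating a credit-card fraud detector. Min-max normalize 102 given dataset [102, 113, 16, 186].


min=16, max=186
(102-16)/(186-16) = 86/170 = 0.5059

0.5059


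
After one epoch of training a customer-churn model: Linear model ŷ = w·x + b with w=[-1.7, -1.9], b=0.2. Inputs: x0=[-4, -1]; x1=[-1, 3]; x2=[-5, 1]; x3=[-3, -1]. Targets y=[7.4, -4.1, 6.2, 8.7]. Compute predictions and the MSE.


ŷ0 = (-1.7)·(-4) + (-1.9)·(-1) + 0.2 = 8.9
ŷ1 = (-1.7)·(-1) + (-1.9)·(3) + 0.2 = -3.8
ŷ2 = (-1.7)·(-5) + (-1.9)·(1) + 0.2 = 6.8
ŷ3 = (-1.7)·(-3) + (-1.9)·(-1) + 0.2 = 7.2
errors² = [2.25, 0.09, 0.36, 2.25]
MSE = 4.9500/4 = 1.2375

1.2375


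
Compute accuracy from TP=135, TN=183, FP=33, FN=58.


Accuracy = (TP+TN)/(TP+TN+FP+FN)
= (135+183)/(409)
= 318/409 = 77.75%

77.75%


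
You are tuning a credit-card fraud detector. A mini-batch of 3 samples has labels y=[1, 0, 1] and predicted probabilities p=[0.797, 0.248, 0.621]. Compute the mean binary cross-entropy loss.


L[0] = -ln(0.797) = 0.2269
L[1] = -ln(1-0.248) = -ln(0.752) = 0.285
L[2] = -ln(0.621) = 0.4764
mean = (0.2269 + 0.285 + 0.4764)/3 = 0.3294

0.3294


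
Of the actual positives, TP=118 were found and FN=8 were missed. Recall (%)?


Recall = TP/(TP+FN)
= 118/(118+8)
= 118/126 = 93.65%

93.65%


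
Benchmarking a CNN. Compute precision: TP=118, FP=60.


Precision = TP/(TP+FP)
= 118/(118+60)
= 118/178 = 66.29%

66.29%


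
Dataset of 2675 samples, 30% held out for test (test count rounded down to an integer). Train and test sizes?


Test = ⌊2675·30/100⌋ = 802
Train = 2675 - 802 = 1873

Train: 1873, Test: 802


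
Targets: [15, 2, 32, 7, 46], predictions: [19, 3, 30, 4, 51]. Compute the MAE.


Absolute errors: |15-19|=4, |2-3|=1, |32-30|=2, |7-4|=3, |46-51|=5
Sum = 15
MAE = 15/5 = 3

3


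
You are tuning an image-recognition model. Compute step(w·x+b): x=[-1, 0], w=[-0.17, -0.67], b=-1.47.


z = (-1)·(-0.17) + (0)·(-0.67) - 1.47
  = -1.3
step(z) = 0 (z<0)

0


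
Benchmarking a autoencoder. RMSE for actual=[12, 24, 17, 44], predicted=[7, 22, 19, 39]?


MSE = 58/4 = 14.5
RMSE = √(58/4) = 3.8079

3.8079


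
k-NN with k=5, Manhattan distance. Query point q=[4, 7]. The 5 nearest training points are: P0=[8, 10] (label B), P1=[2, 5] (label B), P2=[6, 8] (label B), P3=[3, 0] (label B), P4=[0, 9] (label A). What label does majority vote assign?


d(q,P0) = 7  (label B)
d(q,P1) = 4  (label B)
d(q,P2) = 3  (label B)
d(q,P3) = 8  (label B)
d(q,P4) = 6  (label A)
Votes: A=1, B=4
Majority → B

B


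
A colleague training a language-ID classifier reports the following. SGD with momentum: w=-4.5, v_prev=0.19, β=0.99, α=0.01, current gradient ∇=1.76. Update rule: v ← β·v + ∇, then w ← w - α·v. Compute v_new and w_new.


v_new = 0.99·0.19 + 1.76 = 0.1881 + 1.76 = 1.9481
w_new = -4.5 - 0.01·1.9481 = -4.5 - 0.019481 = -4.519481

v_new=1.9481, w_new=-4.519481


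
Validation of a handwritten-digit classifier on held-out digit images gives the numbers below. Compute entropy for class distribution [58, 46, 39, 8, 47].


Probabilities: [58/198, 46/198, 39/198, 8/198, 47/198] ≈ [0.2929, 0.2323, 0.197, 0.0404, 0.2374]
H = -((58/198)·log₂(58/198) + (46/198)·log₂(46/198) + (39/198)·log₂(39/198) + (8/198)·log₂(8/198) + (47/198)·log₂(47/198))
  = 2.1493 bits

2.1493 bits


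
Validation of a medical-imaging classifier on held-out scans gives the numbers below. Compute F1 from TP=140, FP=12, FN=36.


Precision = 140/152 = 0.9211
Recall = 140/176 = 0.7955
F1 = 2·P·R/(P+R) = 2·TP/(2·TP+FP+FN) = 280/(280+12+36) = 280/328 = 0.8537

0.8537


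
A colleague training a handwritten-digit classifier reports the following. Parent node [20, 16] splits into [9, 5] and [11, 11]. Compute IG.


Parent = [20, 16], H_parent = 0.9911
H_left = 0.9403 (n=14), H_right = 1 (n=22)
H_children = (14/36)·0.9403 + (22/36)·1 = 0.9768
IG = 0.9911 - 0.9768 = 0.0143

0.0143


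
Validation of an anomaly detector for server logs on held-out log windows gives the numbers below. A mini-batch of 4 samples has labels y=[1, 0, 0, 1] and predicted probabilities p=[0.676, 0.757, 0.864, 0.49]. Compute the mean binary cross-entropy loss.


L[0] = -ln(0.676) = 0.3916
L[1] = -ln(1-0.757) = -ln(0.243) = 1.4147
L[2] = -ln(1-0.864) = -ln(0.136) = 1.9951
L[3] = -ln(0.49) = 0.7133
mean = (0.3916 + 1.4147 + 1.9951 + 0.7133)/4 = 1.1287

1.1287


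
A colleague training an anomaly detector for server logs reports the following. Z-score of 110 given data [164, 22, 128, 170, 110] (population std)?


μ = 118.8, σ = 53.2856
z = (110 - 118.8)/53.2856 = -0.1651

-0.1651


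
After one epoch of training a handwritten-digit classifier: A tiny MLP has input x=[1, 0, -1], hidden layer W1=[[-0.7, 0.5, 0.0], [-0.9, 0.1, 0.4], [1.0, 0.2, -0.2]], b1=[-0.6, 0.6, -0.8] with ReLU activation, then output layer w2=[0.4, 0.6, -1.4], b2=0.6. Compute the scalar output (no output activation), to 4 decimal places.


z1[0] = (-0.7)·(1) + (0.5)·(0) + (0.0)·(-1) - 0.6 = -1.3
z1[1] = (-0.9)·(1) + (0.1)·(0) + (0.4)·(-1) + 0.6 = -0.7
z1[2] = (1.0)·(1) + (0.2)·(0) + (-0.2)·(-1) - 0.8 = 0.4
h = ReLU(z1) = [0.0, 0.0, 0.4]
output = (0.4)·(0.0) + (0.6)·(0.0) + (-1.4)·(0.4) + 0.6 = 0.04

0.04


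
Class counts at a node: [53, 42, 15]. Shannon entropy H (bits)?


Probabilities: [53/110, 42/110, 15/110] ≈ [0.4818, 0.3818, 0.1364]
H = -((53/110)·log₂(53/110) + (42/110)·log₂(42/110) + (15/110)·log₂(15/110))
  = 1.4299 bits

1.4299 bits


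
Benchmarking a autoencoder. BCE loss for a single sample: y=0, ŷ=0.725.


BCE = -[y·ln(p) + (1-y)·ln(1-p)]
= -0 - 1·ln(1-0.725)
= -ln(0.275) = 1.291

1.291


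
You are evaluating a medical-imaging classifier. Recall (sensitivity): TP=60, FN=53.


Recall = TP/(TP+FN)
= 60/(60+53)
= 60/113 = 53.1%

53.1%


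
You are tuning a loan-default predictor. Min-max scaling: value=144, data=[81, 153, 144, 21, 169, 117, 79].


min=21, max=169
(144-21)/(169-21) = 123/148 = 0.8311

0.8311


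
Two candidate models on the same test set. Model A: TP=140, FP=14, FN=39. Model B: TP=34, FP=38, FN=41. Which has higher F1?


Model A: P=140/154=0.9091, R=140/179=0.7821, F1=2PR/(P+R)=2TP/(2TP+FP+FN)=280/333=0.8408
Model B: P=34/72=0.4722, R=34/75=0.4533, F1=2PR/(P+R)=2TP/(2TP+FP+FN)=68/147=0.4626
0.8408 > 0.4626 → Model A

Model A


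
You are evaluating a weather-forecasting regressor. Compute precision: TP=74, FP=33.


Precision = TP/(TP+FP)
= 74/(74+33)
= 74/107 = 69.16%

69.16%


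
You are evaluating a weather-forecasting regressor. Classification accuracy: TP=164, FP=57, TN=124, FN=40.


Accuracy = (TP+TN)/(TP+TN+FP+FN)
= (164+124)/(385)
= 288/385 = 74.81%

74.81%


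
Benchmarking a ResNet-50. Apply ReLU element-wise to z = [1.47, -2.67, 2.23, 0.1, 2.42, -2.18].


ReLU(1.47) = max(0, 1.47) = 1.47
ReLU(-2.67) = max(0, -2.67) = 0.0
ReLU(2.23) = max(0, 2.23) = 2.23
ReLU(0.1) = max(0, 0.1) = 0.1
ReLU(2.42) = max(0, 2.42) = 2.42
ReLU(-2.18) = max(0, -2.18) = 0.0
result = [1.47, 0.0, 2.23, 0.1, 2.42, 0.0]

[1.47, 0.0, 2.23, 0.1, 2.42, 0.0]


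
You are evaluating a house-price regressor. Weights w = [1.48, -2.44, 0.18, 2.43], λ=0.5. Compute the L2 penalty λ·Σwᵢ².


‖w‖₂² = (1.48)² + (-2.44)² + (0.18)² + (2.43)²
     = 2.1904 + 5.9536 + 0.0324 + 5.9049
     = 14.0813
λ·‖w‖₂² = 0.5·14.0813 = 7.04065

7.04065


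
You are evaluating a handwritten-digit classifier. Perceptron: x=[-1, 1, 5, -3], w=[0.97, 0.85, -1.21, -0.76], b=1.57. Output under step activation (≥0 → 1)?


z = (-1)·(0.97) + (1)·(0.85) + (5)·(-1.21) + (-3)·(-0.76) + 1.57
  = -2.32
step(z) = 0 (z<0)

0


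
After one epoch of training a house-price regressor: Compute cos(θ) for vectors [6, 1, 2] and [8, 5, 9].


A·B = 6·8 + 1·5 + 2·9 = 71
‖A‖ = √41 = 6.4031, ‖B‖ = √170 = 13.0384
cos = 71/(√41·√170) = 71/√6970 = 0.8504

0.8504


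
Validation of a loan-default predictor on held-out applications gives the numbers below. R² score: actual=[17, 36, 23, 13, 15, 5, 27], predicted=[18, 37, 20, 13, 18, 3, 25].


ȳ = 19.4286
SS_res = Σ(y-ŷ)² = 28
SS_tot = Σ(y-ȳ)² = 619.71
R² = 1 - SS_res/SS_tot = 1 - 0.0452 = 0.9548

0.9548


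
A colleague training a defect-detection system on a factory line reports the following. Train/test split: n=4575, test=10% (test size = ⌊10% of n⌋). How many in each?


Test = ⌊4575·10/100⌋ = 457
Train = 4575 - 457 = 4118

Train: 4118, Test: 457


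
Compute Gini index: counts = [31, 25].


Probabilities: [31/56, 25/56] ≈ [0.5536, 0.4464]
Σpᵢ² = (961 + 625)/56² = 1586/3136
Gini = 1 - Σpᵢ² = 1 - 1586/3136 = 0.4943

0.4943


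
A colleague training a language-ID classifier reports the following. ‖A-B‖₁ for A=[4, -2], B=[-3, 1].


d = |4+ 3| + |-2-1|
  = 7 + 3
  = 10

10


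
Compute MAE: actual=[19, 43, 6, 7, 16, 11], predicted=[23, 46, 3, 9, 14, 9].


Absolute errors: |19-23|=4, |43-46|=3, |6-3|=3, |7-9|=2, |16-14|=2, |11-9|=2
Sum = 16
MAE = 16/6 = 8/3

8/3


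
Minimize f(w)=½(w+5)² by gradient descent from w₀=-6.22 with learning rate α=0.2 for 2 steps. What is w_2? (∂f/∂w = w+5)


step 1: grad = -6.22+5 = -1.22; w = -6.22 - 0.2·(-1.22) = -5.976
step 2: grad = -5.976+5 = -0.976; w = -5.976 - 0.2·(-0.976) = -5.7808

-5.7808


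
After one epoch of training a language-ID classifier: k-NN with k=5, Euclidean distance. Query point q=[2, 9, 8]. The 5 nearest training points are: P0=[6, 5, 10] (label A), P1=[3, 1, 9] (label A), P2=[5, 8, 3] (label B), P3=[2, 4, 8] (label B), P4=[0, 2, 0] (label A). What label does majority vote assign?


d(q,P0) = 6.0  (label A)
d(q,P1) = 8.124  (label A)
d(q,P2) = 5.9161  (label B)
d(q,P3) = 5.0  (label B)
d(q,P4) = 10.8167  (label A)
Votes: A=3, B=2
Majority → A

A


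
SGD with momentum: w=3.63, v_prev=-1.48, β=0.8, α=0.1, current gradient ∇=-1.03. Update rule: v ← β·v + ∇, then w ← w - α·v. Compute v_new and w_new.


v_new = 0.8·-1.48 - 1.03 = -1.184 - 1.03 = -2.214
w_new = 3.63 - 0.1·-2.214 = 3.63 + 0.2214 = 3.8514

v_new=-2.214, w_new=3.8514


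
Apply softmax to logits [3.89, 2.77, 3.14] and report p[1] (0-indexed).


Exponentials: e^3.89=48.9109, e^2.77=15.9586, e^3.14=23.1039
Sum = 87.9734
Softmax = [0.556, 0.1814, 0.2626]
p[1] = 15.9586/87.9734 = 0.1814

0.1814


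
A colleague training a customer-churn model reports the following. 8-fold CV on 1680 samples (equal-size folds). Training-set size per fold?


Fold size = 1680/8 = 210
Training per fold = 1680 - 210 = 1470

1470


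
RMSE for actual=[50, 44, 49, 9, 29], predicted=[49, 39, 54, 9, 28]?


MSE = 52/5 = 10.4
RMSE = √(52/5) = 3.2249

3.2249


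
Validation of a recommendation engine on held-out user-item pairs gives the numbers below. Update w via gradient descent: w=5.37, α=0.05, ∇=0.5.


w_new = w - α·∇
= 5.37 - 0.05·0.5
= 5.37 - 0.025
= 5.345

5.345


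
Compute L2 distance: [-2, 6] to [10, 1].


d = √((-2-10)² + (6-1)²)
  = √(144 + 25)
  = √169 = 13.0

13.0


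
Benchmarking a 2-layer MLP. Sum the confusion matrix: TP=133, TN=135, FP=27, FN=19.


Total = TP + TN + FP + FN
= 133 + 135 + 27 + 19
= 314
(Predicted positive: 160, predicted negative: 154)

314


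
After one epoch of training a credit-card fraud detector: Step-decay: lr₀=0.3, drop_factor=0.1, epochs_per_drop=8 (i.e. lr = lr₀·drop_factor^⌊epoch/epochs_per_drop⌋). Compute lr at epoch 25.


n_drops = ⌊25/8⌋ = 3
lr = 0.3·0.1^3 = 0.3·0.001 = 0.0003

0.0003


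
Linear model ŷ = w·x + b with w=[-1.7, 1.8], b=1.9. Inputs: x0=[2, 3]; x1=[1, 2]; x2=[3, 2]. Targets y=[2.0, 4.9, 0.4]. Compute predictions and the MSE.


ŷ0 = (-1.7)·(2) + (1.8)·(3) + 1.9 = 3.9
ŷ1 = (-1.7)·(1) + (1.8)·(2) + 1.9 = 3.8
ŷ2 = (-1.7)·(3) + (1.8)·(2) + 1.9 = 0.4
errors² = [3.61, 1.21, 0.0]
MSE = 4.8200/3 = 1.6067

1.6067


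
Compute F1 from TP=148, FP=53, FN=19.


Precision = 148/201 = 0.7363
Recall = 148/167 = 0.8862
F1 = 2·P·R/(P+R) = 2·TP/(2·TP+FP+FN) = 296/(296+53+19) = 296/368 = 0.8043

0.8043


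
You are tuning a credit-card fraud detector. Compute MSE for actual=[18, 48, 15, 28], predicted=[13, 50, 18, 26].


Squared errors: (18-13)²=25, (48-50)²=4, (15-18)²=9, (28-26)²=4
Sum = 42
MSE = 42/4 = 21/2

21/2


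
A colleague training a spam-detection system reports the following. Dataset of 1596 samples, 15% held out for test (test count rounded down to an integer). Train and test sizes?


Test = ⌊1596·15/100⌋ = 239
Train = 1596 - 239 = 1357

Train: 1357, Test: 239


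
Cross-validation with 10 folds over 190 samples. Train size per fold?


Fold size = 190/10 = 19
Training per fold = 190 - 19 = 171

171


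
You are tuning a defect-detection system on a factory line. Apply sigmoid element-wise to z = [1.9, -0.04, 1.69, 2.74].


σ(1.9) = 1/(1+e^-1.9) = 0.8699
σ(-0.04) = 1/(1+e^0.04) = 0.49
σ(1.69) = 1/(1+e^-1.69) = 0.8442
σ(2.74) = 1/(1+e^-2.74) = 0.9393
result = [0.8699, 0.49, 0.8442, 0.9393]

[0.8699, 0.49, 0.8442, 0.9393]


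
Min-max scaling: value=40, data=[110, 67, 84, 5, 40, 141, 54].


min=5, max=141
(40-5)/(141-5) = 35/136 = 0.2574

0.2574


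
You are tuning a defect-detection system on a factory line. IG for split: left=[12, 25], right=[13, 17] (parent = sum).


Parent = [25, 42], H_parent = 0.953
H_left = 0.909 (n=37), H_right = 0.9871 (n=30)
H_children = (37/67)·0.909 + (30/67)·0.9871 = 0.944
IG = 0.953 - 0.944 = 0.009

0.009


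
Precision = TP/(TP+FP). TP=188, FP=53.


Precision = TP/(TP+FP)
= 188/(188+53)
= 188/241 = 78.01%

78.01%


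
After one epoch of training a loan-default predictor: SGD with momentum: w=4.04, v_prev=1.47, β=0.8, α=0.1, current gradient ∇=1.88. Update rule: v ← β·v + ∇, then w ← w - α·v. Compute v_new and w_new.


v_new = 0.8·1.47 + 1.88 = 1.176 + 1.88 = 3.056
w_new = 4.04 - 0.1·3.056 = 4.04 - 0.3056 = 3.7344

v_new=3.056, w_new=3.7344


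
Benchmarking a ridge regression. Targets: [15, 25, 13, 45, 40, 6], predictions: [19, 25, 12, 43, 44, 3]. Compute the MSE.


Squared errors: (15-19)²=16, (25-25)²=0, (13-12)²=1, (45-43)²=4, (40-44)²=16, (6-3)²=9
Sum = 46
MSE = 46/6 = 23/3

23/3


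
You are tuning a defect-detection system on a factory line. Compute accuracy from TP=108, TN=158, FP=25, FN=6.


Accuracy = (TP+TN)/(TP+TN+FP+FN)
= (108+158)/(297)
= 266/297 = 89.56%

89.56%


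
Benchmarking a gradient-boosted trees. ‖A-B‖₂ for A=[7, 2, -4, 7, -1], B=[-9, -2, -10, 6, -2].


d = √((7+ 9)² + (2+ 2)² + (-4+ 10)² + (7-6)² + (-1+ 2)²)
  = √(256 + 16 + 36 + 1 + 1)
  = √310 = 17.6068

17.6068


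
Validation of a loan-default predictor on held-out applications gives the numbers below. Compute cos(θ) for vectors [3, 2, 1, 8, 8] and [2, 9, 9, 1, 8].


A·B = 3·2 + 2·9 + 1·9 + 8·1 + 8·8 = 105
‖A‖ = √142 = 11.9164, ‖B‖ = √231 = 15.1987
cos = 105/(√142·√231) = 105/√32802 = 0.5797

0.5797


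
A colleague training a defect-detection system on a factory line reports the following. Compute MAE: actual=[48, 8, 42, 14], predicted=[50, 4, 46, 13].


Absolute errors: |48-50|=2, |8-4|=4, |42-46|=4, |14-13|=1
Sum = 11
MAE = 11/4 = 11/4

11/4


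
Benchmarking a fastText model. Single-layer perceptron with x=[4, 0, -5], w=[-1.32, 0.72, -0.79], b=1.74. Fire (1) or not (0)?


z = (4)·(-1.32) + (0)·(0.72) + (-5)·(-0.79) + 1.74
  = 0.41
step(z) = 1 (z≥0)

1


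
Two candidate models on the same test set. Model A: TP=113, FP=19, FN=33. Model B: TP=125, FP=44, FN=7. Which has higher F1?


Model A: P=113/132=0.8561, R=113/146=0.774, F1=2PR/(P+R)=2TP/(2TP+FP+FN)=226/278=0.8129
Model B: P=125/169=0.7396, R=125/132=0.947, F1=2PR/(P+R)=2TP/(2TP+FP+FN)=250/301=0.8306
0.8129 < 0.8306 → Model B

Model B


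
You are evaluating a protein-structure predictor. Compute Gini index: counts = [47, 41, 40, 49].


Probabilities: [47/177, 41/177, 40/177, 49/177] ≈ [0.2655, 0.2316, 0.226, 0.2768]
Σpᵢ² = (2209 + 1681 + 1600 + 2401)/177² = 7891/31329
Gini = 1 - Σpᵢ² = 1 - 7891/31329 = 0.7481

0.7481


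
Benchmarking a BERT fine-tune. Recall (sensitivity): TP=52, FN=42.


Recall = TP/(TP+FN)
= 52/(52+42)
= 52/94 = 55.32%

55.32%


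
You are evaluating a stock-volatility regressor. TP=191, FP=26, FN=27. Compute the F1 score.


Precision = 191/217 = 0.8802
Recall = 191/218 = 0.8761
F1 = 2·P·R/(P+R) = 2·TP/(2·TP+FP+FN) = 382/(382+26+27) = 382/435 = 0.8782

0.8782


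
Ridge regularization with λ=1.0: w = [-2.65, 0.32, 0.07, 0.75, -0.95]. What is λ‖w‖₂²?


‖w‖₂² = (-2.65)² + (0.32)² + (0.07)² + (0.75)² + (-0.95)²
     = 7.0225 + 0.1024 + 0.0049 + 0.5625 + 0.9025
     = 8.5948
λ·‖w‖₂² = 1.0·8.5948 = 8.5948

8.5948


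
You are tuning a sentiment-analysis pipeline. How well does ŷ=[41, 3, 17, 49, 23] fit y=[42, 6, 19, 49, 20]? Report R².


ȳ = 27.2
SS_res = Σ(y-ŷ)² = 23
SS_tot = Σ(y-ȳ)² = 1262.8
R² = 1 - SS_res/SS_tot = 1 - 0.0182 = 0.9818

0.9818


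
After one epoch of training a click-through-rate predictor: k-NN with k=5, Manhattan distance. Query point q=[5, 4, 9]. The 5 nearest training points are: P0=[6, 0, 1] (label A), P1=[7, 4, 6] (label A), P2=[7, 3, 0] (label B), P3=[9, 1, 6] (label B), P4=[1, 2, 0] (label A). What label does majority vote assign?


d(q,P0) = 13  (label A)
d(q,P1) = 5  (label A)
d(q,P2) = 12  (label B)
d(q,P3) = 10  (label B)
d(q,P4) = 15  (label A)
Votes: A=3, B=2
Majority → A

A


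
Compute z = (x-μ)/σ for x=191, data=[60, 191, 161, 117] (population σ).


μ = 132.25, σ = 49.3223
z = (191 - 132.25)/49.3223 = 1.1911

1.1911


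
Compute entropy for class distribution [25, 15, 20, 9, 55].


Probabilities: [25/124, 15/124, 20/124, 9/124, 55/124] ≈ [0.2016, 0.121, 0.1613, 0.0726, 0.4435]
H = -((25/124)·log₂(25/124) + (15/124)·log₂(15/124) + (20/124)·log₂(20/124) + (9/124)·log₂(9/124) + (55/124)·log₂(55/124))
  = 2.0539 bits

2.0539 bits


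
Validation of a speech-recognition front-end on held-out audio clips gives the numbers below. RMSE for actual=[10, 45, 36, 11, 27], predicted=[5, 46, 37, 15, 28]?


MSE = 44/5 = 8.8
RMSE = √(44/5) = 2.9665

2.9665


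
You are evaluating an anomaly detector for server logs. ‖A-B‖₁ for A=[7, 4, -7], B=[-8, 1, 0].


d = |7+ 8| + |4-1| + |-7-0|
  = 15 + 3 + 7
  = 25

25


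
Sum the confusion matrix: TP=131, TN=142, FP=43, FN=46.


Total = TP + TN + FP + FN
= 131 + 142 + 43 + 46
= 362
(Predicted positive: 174, predicted negative: 188)

362


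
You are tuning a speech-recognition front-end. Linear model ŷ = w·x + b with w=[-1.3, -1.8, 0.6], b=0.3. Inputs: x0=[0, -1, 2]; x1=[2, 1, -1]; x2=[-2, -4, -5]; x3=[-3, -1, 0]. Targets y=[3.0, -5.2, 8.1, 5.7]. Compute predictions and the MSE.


ŷ0 = (-1.3)·(0) + (-1.8)·(-1) + (0.6)·(2) + 0.3 = 3.3
ŷ1 = (-1.3)·(2) + (-1.8)·(1) + (0.6)·(-1) + 0.3 = -4.7
ŷ2 = (-1.3)·(-2) + (-1.8)·(-4) + (0.6)·(-5) + 0.3 = 7.1
ŷ3 = (-1.3)·(-3) + (-1.8)·(-1) + (0.6)·(0) + 0.3 = 6.0
errors² = [0.09, 0.25, 1.0, 0.09]
MSE = 1.4300/4 = 0.3575

0.3575


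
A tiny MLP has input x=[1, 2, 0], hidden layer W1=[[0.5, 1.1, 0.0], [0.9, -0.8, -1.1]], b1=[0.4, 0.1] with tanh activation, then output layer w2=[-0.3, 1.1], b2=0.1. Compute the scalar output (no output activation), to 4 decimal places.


z1[0] = (0.5)·(1) + (1.1)·(2) + (0.0)·(0) + 0.4 = 3.1
z1[1] = (0.9)·(1) + (-0.8)·(2) + (-1.1)·(0) + 0.1 = -0.6
h = tanh(z1) = [0.9959, -0.537]
output = (-0.3)·(0.9959) + (1.1)·(-0.537) + 0.1 = -0.7895

-0.7895


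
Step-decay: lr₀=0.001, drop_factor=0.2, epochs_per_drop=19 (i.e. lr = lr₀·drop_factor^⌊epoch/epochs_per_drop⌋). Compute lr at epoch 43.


n_drops = ⌊43/19⌋ = 2
lr = 0.001·0.2^2 = 0.001·0.04 = 0.00004

0.00004


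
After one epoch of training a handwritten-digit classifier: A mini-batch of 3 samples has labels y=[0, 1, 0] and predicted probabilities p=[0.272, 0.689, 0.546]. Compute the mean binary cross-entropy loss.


L[0] = -ln(1-0.272) = -ln(0.728) = 0.3175
L[1] = -ln(0.689) = 0.3725
L[2] = -ln(1-0.546) = -ln(0.454) = 0.7897
mean = (0.3175 + 0.3725 + 0.7897)/3 = 0.4932

0.4932


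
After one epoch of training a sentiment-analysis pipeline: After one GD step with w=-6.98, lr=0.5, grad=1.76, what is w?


w_new = w - α·∇
= -6.98 - 0.5·1.76
= -6.98 - 0.88
= -7.86

-7.86


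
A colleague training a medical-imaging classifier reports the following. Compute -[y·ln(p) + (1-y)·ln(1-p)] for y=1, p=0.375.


BCE = -[y·ln(p) + (1-y)·ln(1-p)]
= -1·ln(0.375) - 0
= -ln(0.375) = 0.9808

0.9808


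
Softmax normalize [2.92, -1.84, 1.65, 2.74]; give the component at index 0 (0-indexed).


Exponentials: e^2.92=18.5413, e^-1.84=0.1588, e^1.65=5.207, e^2.74=15.487
Sum = 39.3941
Softmax = [0.4707, 0.004, 0.1322, 0.3931]
p[0] = 18.5413/39.3941 = 0.4707

0.4707


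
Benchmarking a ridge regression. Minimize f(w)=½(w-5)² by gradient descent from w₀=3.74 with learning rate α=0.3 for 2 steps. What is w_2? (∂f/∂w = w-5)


step 1: grad = 3.74-5 = -1.26; w = 3.74 - 0.3·(-1.26) = 4.118
step 2: grad = 4.118-5 = -0.882; w = 4.118 - 0.3·(-0.882) = 4.3826

4.3826


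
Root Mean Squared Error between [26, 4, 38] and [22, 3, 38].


MSE = 17/3 = 5.6667
RMSE = √(17/3) = 2.3805

2.3805


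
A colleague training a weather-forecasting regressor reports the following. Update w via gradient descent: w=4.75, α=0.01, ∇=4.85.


w_new = w - α·∇
= 4.75 - 0.01·4.85
= 4.75 - 0.0485
= 4.7015

4.7015


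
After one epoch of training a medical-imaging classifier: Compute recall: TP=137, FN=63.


Recall = TP/(TP+FN)
= 137/(137+63)
= 137/200 = 68.5%

68.5%


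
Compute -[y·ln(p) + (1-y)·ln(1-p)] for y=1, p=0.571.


BCE = -[y·ln(p) + (1-y)·ln(1-p)]
= -1·ln(0.571) - 0
= -ln(0.571) = 0.5604

0.5604


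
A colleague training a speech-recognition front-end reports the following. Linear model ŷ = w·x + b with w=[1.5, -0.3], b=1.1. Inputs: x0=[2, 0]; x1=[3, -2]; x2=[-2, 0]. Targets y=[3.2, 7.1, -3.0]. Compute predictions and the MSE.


ŷ0 = (1.5)·(2) + (-0.3)·(0) + 1.1 = 4.1
ŷ1 = (1.5)·(3) + (-0.3)·(-2) + 1.1 = 6.2
ŷ2 = (1.5)·(-2) + (-0.3)·(0) + 1.1 = -1.9
errors² = [0.81, 0.81, 1.21]
MSE = 2.8300/3 = 0.9433

0.9433


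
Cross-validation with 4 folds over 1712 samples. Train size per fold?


Fold size = 1712/4 = 428
Training per fold = 1712 - 428 = 1284

1284


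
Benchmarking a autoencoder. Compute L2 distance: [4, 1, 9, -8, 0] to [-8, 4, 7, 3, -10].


d = √((4+ 8)² + (1-4)² + (9-7)² + (-8-3)² + (0+ 10)²)
  = √(144 + 9 + 4 + 121 + 100)
  = √378 = 19.4422

19.4422


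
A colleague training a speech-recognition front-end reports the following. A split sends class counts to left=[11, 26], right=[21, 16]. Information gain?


Parent = [32, 42], H_parent = 0.9868
H_left = 0.878 (n=37), H_right = 0.9868 (n=37)
H_children = (37/74)·0.878 + (37/74)·0.9868 = 0.9324
IG = 0.9868 - 0.9324 = 0.0544

0.0544


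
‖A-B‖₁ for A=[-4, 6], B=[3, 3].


d = |-4-3| + |6-3|
  = 7 + 3
  = 10

10


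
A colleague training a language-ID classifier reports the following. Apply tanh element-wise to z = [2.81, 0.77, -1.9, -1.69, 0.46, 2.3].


tanh(2.81) = 0.9928
tanh(0.77) = 0.6469
tanh(-1.9) = -0.9562
tanh(-1.69) = -0.9341
tanh(0.46) = 0.4301
tanh(2.3) = 0.9801
result = [0.9928, 0.6469, -0.9562, -0.9341, 0.4301, 0.9801]

[0.9928, 0.6469, -0.9562, -0.9341, 0.4301, 0.9801]


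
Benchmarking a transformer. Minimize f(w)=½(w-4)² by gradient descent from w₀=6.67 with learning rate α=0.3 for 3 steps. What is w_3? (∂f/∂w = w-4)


step 1: grad = 6.67-4 = 2.67; w = 6.67 - 0.3·(2.67) = 5.869
step 2: grad = 5.869-4 = 1.869; w = 5.869 - 0.3·(1.869) = 5.3083
step 3: grad = 5.3083-4 = 1.3083; w = 5.3083 - 0.3·(1.3083) = 4.91581

4.91581


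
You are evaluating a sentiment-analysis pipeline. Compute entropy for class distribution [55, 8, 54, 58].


Probabilities: [55/175, 8/175, 54/175, 58/175] ≈ [0.3143, 0.0457, 0.3086, 0.3314]
H = -((55/175)·log₂(55/175) + (8/175)·log₂(8/175) + (54/175)·log₂(54/175) + (58/175)·log₂(58/175))
  = 1.7798 bits

1.7798 bits


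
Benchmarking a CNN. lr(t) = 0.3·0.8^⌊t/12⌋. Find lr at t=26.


n_drops = ⌊26/12⌋ = 2
lr = 0.3·0.8^2 = 0.3·0.64 = 0.192

0.192


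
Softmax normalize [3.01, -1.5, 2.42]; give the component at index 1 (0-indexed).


Exponentials: e^3.01=20.2874, e^-1.5=0.2231, e^2.42=11.2459
Sum = 31.7564
Softmax = [0.6388, 0.007, 0.3541]
p[1] = 0.2231/31.7564 = 0.007

0.007


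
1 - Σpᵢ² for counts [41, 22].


Probabilities: [41/63, 22/63] ≈ [0.6508, 0.3492]
Σpᵢ² = (1681 + 484)/63² = 2165/3969
Gini = 1 - Σpᵢ² = 1 - 2165/3969 = 0.4545

0.4545


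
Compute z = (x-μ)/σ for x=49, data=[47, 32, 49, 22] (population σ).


μ = 37.5, σ = 11.1018
z = (49 - 37.5)/11.1018 = 1.0359

1.0359


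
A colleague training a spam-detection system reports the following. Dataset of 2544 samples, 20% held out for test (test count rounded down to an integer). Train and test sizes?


Test = ⌊2544·20/100⌋ = 508
Train = 2544 - 508 = 2036

Train: 2036, Test: 508


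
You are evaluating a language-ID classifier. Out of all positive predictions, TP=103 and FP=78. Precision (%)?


Precision = TP/(TP+FP)
= 103/(103+78)
= 103/181 = 56.91%

56.91%


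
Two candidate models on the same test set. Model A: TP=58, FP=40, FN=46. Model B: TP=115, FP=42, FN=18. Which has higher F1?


Model A: P=58/98=0.5918, R=58/104=0.5577, F1=2PR/(P+R)=2TP/(2TP+FP+FN)=116/202=0.5743
Model B: P=115/157=0.7325, R=115/133=0.8647, F1=2PR/(P+R)=2TP/(2TP+FP+FN)=230/290=0.7931
0.5743 < 0.7931 → Model B

Model B


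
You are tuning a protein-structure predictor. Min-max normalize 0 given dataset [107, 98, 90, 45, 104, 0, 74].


min=0, max=107
(0-0)/(107-0) = 0/107 = 0.0

0.0


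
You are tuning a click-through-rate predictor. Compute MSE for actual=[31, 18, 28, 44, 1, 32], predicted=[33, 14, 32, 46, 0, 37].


Squared errors: (31-33)²=4, (18-14)²=16, (28-32)²=16, (44-46)²=4, (1-0)²=1, (32-37)²=25
Sum = 66
MSE = 66/6 = 11

11


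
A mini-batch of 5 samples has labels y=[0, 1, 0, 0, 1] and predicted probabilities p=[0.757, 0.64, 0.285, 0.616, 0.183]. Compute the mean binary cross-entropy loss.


L[0] = -ln(1-0.757) = -ln(0.243) = 1.4147
L[1] = -ln(0.64) = 0.4463
L[2] = -ln(1-0.285) = -ln(0.715) = 0.3355
L[3] = -ln(1-0.616) = -ln(0.384) = 0.9571
L[4] = -ln(0.183) = 1.6983
mean = (1.4147 + 0.4463 + 0.3355 + 0.9571 + 1.6983)/5 = 0.9704

0.9704


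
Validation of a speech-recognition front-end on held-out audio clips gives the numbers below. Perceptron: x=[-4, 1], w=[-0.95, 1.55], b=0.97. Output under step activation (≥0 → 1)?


z = (-4)·(-0.95) + (1)·(1.55) + 0.97
  = 6.32
step(z) = 1 (z≥0)

1


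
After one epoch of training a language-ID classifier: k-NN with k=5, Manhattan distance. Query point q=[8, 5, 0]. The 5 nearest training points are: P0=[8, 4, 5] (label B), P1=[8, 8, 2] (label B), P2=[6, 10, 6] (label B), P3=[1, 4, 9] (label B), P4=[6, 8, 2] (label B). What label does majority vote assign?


d(q,P0) = 6  (label B)
d(q,P1) = 5  (label B)
d(q,P2) = 13  (label B)
d(q,P3) = 17  (label B)
d(q,P4) = 7  (label B)
Votes: A=0, B=5
Majority → B

B


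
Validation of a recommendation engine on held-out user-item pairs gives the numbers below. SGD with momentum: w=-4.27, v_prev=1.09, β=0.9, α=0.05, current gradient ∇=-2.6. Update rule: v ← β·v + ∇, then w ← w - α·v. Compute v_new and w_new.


v_new = 0.9·1.09 - 2.6 = 0.981 - 2.6 = -1.619
w_new = -4.27 - 0.05·-1.619 = -4.27 + 0.08095 = -4.18905

v_new=-1.619, w_new=-4.18905


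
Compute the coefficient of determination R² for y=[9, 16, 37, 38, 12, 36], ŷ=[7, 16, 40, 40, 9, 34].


ȳ = 24.6667
SS_res = Σ(y-ŷ)² = 30
SS_tot = Σ(y-ȳ)² = 939.33
R² = 1 - SS_res/SS_tot = 1 - 0.0319 = 0.9681

0.9681


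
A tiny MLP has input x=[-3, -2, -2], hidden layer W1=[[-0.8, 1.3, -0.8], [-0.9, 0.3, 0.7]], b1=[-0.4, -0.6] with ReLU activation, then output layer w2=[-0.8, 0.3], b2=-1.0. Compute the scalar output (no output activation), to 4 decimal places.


z1[0] = (-0.8)·(-3) + (1.3)·(-2) + (-0.8)·(-2) - 0.4 = 1.0
z1[1] = (-0.9)·(-3) + (0.3)·(-2) + (0.7)·(-2) - 0.6 = 0.1
h = ReLU(z1) = [1.0, 0.1]
output = (-0.8)·(1.0) + (0.3)·(0.1) - 1.0 = -1.77

-1.77


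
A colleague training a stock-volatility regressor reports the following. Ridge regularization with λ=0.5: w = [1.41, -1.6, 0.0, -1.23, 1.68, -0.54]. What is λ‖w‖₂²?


‖w‖₂² = (1.41)² + (-1.6)² + (0.0)² + (-1.23)² + (1.68)² + (-0.54)²
     = 1.9881 + 2.56 + 0 + 1.5129 + 2.8224 + 0.2916
     = 9.175
λ·‖w‖₂² = 0.5·9.175 = 4.5875

4.5875


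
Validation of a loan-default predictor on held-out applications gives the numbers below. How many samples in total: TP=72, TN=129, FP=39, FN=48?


Total = TP + TN + FP + FN
= 72 + 129 + 39 + 48
= 288
(Predicted positive: 111, predicted negative: 177)

288


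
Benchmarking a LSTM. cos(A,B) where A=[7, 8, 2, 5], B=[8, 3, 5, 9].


A·B = 7·8 + 8·3 + 2·5 + 5·9 = 135
‖A‖ = √142 = 11.9164, ‖B‖ = √179 = 13.3791
cos = 135/(√142·√179) = 135/√25418 = 0.8468

0.8468


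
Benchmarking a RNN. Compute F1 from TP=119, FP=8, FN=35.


Precision = 119/127 = 0.937
Recall = 119/154 = 0.7727
F1 = 2·P·R/(P+R) = 2·TP/(2·TP+FP+FN) = 238/(238+8+35) = 238/281 = 0.847

0.847


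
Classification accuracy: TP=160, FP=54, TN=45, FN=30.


Accuracy = (TP+TN)/(TP+TN+FP+FN)
= (160+45)/(289)
= 205/289 = 70.93%

70.93%


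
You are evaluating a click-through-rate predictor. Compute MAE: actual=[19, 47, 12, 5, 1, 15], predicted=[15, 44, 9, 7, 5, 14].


Absolute errors: |19-15|=4, |47-44|=3, |12-9|=3, |5-7|=2, |1-5|=4, |15-14|=1
Sum = 17
MAE = 17/6 = 17/6

17/6


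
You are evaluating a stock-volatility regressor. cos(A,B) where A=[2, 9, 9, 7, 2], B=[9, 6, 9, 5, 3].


A·B = 2·9 + 9·6 + 9·9 + 7·5 + 2·3 = 194
‖A‖ = √219 = 14.7986, ‖B‖ = √232 = 15.2315
cos = 194/(√219·√232) = 194/√50808 = 0.8607

0.8607


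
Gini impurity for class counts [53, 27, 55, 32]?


Probabilities: [53/167, 27/167, 55/167, 32/167] ≈ [0.3174, 0.1617, 0.3293, 0.1916]
Σpᵢ² = (2809 + 729 + 3025 + 1024)/167² = 7587/27889
Gini = 1 - Σpᵢ² = 1 - 7587/27889 = 0.728

0.728


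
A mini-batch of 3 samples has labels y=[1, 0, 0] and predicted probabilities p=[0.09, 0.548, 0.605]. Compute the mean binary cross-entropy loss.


L[0] = -ln(0.09) = 2.4079
L[1] = -ln(1-0.548) = -ln(0.452) = 0.7941
L[2] = -ln(1-0.605) = -ln(0.395) = 0.9289
mean = (2.4079 + 0.7941 + 0.9289)/3 = 1.377

1.377


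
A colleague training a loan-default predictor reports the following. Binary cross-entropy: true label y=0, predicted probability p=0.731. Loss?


BCE = -[y·ln(p) + (1-y)·ln(1-p)]
= -0 - 1·ln(1-0.731)
= -ln(0.269) = 1.313

1.313
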